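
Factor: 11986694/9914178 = 5993347/4957089=3^( - 1)*83^1 *163^1*443^1*1652363^(-1 ) 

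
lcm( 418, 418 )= 418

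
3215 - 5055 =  -1840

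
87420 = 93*940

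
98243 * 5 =491215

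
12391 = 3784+8607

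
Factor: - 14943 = - 3^1*17^1*293^1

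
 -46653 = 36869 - 83522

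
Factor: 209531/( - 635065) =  - 5^( - 1)*7^1*37^1*157^(-1) = - 259/785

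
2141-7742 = -5601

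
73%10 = 3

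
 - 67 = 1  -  68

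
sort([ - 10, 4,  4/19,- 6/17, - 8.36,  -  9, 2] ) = [- 10, - 9, - 8.36, - 6/17,4/19, 2, 4]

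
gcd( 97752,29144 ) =8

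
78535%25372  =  2419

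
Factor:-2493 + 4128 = 1635 = 3^1*5^1*109^1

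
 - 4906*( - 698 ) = 3424388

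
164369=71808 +92561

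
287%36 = 35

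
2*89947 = 179894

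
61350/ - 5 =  - 12270/1 = - 12270.00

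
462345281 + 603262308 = 1065607589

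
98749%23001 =6745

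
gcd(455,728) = 91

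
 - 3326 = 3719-7045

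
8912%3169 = 2574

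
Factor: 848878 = 2^1*17^1*24967^1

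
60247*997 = 60066259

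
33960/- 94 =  - 16980/47 = - 361.28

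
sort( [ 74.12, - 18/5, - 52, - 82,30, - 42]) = [  -  82, - 52, -42, - 18/5,30 , 74.12]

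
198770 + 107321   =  306091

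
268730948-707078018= - 438347070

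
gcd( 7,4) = 1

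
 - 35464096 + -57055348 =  - 92519444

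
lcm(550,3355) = 33550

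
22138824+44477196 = 66616020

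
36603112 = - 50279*( -728 )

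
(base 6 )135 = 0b111011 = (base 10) 59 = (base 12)4b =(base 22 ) 2f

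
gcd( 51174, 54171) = 9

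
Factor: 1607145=3^1*5^1*307^1*349^1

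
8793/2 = 4396 + 1/2 = 4396.50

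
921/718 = 1+ 203/718=1.28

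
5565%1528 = 981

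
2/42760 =1/21380 = 0.00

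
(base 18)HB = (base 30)AH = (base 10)317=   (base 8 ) 475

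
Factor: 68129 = 193^1*353^1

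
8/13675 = 8/13675 = 0.00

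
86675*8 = 693400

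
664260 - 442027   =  222233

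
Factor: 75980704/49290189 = 2^5*3^( - 1 )*13^( - 1 )* 229^( - 1)*5519^( - 1)*2374397^1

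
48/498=8/83= 0.10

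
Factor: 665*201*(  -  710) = -94902150 = -2^1 * 3^1 * 5^2*7^1*19^1*67^1*71^1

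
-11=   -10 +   -  1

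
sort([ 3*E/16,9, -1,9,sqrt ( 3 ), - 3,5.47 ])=[ - 3, - 1,3*E/16,sqrt ( 3 ),5.47,9,9]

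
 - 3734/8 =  - 467 + 1/4 = - 466.75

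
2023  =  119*17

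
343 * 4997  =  1713971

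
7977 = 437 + 7540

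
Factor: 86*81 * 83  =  578178  =  2^1  *  3^4 * 43^1 *83^1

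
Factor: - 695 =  - 5^1*139^1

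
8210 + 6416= 14626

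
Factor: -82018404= -2^2*3^2*13^3*17^1*61^1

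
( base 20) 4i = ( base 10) 98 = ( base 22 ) 4A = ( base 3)10122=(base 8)142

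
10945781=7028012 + 3917769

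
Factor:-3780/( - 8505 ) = 2^2*3^( - 2 ) = 4/9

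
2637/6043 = 2637/6043= 0.44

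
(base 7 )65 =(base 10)47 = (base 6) 115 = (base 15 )32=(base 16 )2F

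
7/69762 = 1/9966 = 0.00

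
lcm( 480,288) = 1440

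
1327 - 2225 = - 898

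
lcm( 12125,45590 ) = 1139750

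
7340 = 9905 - 2565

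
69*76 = 5244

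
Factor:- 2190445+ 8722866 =6532421 = 7^1*59^1*15817^1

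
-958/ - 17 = 958/17= 56.35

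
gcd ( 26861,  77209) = 1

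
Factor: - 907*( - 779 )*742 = 2^1* 7^1 * 19^1*41^1*53^1*907^1 = 524262326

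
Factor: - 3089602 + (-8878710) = -11968312 = -2^3*1496039^1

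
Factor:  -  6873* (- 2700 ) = 2^2 *3^4* 5^2*29^1* 79^1 =18557100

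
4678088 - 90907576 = - 86229488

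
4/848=1/212= 0.00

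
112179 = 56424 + 55755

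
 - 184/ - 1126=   92/563=0.16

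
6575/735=1315/147 = 8.95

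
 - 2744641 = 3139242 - 5883883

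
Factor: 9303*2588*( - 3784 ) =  - 91104204576 =-2^5*3^1*7^1*11^1*43^1 * 443^1*647^1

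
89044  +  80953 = 169997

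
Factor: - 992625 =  - 3^1*5^3*2647^1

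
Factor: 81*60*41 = 199260 = 2^2*3^5*5^1 * 41^1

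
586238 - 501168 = 85070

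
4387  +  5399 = 9786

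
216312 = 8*27039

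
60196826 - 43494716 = 16702110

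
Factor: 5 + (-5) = 0^1 = 0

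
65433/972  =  21811/324 = 67.32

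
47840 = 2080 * 23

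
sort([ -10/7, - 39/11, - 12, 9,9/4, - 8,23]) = [-12, - 8,  -  39/11, - 10/7, 9/4 , 9,23 ]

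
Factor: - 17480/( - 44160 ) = 2^( - 4)*3^ ( - 1) * 19^1 = 19/48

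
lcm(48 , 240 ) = 240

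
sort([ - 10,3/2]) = [  -  10, 3/2]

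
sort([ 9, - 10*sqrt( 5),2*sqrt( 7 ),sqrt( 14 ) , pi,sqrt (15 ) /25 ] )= [  -  10*sqrt( 5),sqrt( 15 ) /25, pi, sqrt( 14),2*sqrt( 7 ), 9]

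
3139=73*43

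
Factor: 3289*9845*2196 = 71106930180 = 2^2 *3^2* 5^1 * 11^2*13^1*23^1 * 61^1*179^1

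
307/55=307/55 = 5.58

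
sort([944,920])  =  [ 920,944 ] 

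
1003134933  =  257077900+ 746057033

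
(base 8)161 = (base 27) 45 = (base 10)113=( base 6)305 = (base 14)81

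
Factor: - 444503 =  - 337^1*1319^1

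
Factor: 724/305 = 2^2*5^ ( - 1)*61^(-1)*181^1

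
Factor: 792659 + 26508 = 819167^1= 819167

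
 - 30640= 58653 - 89293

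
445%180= 85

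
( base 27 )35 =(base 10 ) 86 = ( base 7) 152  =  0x56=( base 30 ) 2Q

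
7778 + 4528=12306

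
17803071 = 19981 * 891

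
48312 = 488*99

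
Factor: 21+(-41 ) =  - 20=- 2^2*5^1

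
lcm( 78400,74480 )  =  1489600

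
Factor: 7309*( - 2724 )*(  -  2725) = 2^2*3^1*5^2*109^1*227^1*7309^1 = 54253976100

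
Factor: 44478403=37^1 * 47^1*25577^1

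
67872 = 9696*7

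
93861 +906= 94767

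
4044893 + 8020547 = 12065440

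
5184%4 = 0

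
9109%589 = 274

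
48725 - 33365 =15360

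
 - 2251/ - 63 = 35 + 46/63  =  35.73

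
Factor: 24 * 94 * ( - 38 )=  -  2^5 * 3^1* 19^1*47^1=-85728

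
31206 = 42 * 743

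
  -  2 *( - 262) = 524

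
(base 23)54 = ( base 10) 119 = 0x77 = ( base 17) 70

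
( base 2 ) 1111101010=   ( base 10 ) 1002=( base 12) 6B6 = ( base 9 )1333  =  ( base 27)1a3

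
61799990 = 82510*749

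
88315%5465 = 875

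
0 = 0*556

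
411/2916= 137/972 = 0.14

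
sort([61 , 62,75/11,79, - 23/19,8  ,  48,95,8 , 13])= [ - 23/19, 75/11,  8 , 8,13,48,61, 62,79,95] 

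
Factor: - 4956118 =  - 2^1*59^1*97^1*433^1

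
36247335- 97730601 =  - 61483266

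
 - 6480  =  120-6600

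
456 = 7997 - 7541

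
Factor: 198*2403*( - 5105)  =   - 2428928370 =-2^1 *3^5*5^1*11^1 * 89^1*1021^1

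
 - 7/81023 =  - 1 + 81016/81023 = - 0.00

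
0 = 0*592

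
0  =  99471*0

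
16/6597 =16/6597 =0.00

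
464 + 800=1264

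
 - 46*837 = -38502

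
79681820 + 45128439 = 124810259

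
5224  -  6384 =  - 1160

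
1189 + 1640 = 2829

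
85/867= 5/51 = 0.10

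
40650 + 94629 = 135279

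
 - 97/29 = -4 + 19/29 = - 3.34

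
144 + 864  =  1008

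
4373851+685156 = 5059007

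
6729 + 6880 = 13609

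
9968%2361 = 524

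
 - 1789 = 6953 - 8742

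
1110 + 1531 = 2641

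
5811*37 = 215007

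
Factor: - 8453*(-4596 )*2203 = 2^2 * 3^1*79^1*107^1*383^1 * 2203^1 = 85586523564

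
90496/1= 90496 = 90496.00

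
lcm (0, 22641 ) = 0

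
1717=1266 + 451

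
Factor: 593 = 593^1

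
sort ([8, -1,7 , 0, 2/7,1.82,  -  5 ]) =[ - 5, - 1,0,2/7, 1.82,7, 8 ] 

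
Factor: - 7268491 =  - 271^1*26821^1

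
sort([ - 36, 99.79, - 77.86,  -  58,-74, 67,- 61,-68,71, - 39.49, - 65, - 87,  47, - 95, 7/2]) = [ - 95, - 87, - 77.86, - 74, - 68, - 65, - 61,  -  58, - 39.49, - 36 , 7/2, 47,67 , 71,  99.79] 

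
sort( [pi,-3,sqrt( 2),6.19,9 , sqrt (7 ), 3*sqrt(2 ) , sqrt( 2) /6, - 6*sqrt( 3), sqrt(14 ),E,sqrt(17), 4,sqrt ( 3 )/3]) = [ - 6*sqrt (3 ), - 3, sqrt( 2) /6, sqrt(3) /3,sqrt( 2),sqrt(7 ), E, pi,  sqrt( 14 ),  4,sqrt(17 ), 3*sqrt (2), 6.19,9]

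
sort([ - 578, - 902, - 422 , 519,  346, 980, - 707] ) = [-902,-707 , - 578, - 422,346,519,980]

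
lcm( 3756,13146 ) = 26292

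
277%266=11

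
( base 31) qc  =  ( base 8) 1462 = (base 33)OQ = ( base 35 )ND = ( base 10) 818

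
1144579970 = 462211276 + 682368694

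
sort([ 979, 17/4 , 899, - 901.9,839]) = [ - 901.9 , 17/4,839,899,  979 ] 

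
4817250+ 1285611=6102861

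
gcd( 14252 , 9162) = 1018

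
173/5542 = 173/5542 = 0.03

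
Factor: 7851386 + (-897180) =6954206 = 2^1*7^1 * 251^1*1979^1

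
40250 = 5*8050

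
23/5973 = 23/5973 = 0.00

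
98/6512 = 49/3256 = 0.02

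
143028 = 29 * 4932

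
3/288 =1/96  =  0.01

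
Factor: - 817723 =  - 817723^1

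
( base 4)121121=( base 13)980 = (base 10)1625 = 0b11001011001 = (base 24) 2jh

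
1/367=1/367= 0.00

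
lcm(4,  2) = 4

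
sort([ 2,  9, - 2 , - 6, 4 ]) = [ - 6, - 2, 2,4,9 ] 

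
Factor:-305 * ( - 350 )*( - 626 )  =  -66825500= - 2^2*5^3*7^1*61^1 * 313^1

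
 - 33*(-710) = 23430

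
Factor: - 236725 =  - 5^2*17^1*557^1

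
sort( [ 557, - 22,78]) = [ - 22,78 , 557 ]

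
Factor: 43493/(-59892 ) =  -61/84 = - 2^( - 2)* 3^( -1 )*  7^(-1)*61^1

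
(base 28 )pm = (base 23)189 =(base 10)722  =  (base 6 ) 3202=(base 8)1322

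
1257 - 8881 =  - 7624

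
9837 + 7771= 17608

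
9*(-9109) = -81981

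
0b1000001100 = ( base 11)437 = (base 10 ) 524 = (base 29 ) i2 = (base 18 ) 1b2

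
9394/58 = 161 + 28/29 = 161.97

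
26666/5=5333 + 1/5 = 5333.20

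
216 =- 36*( - 6) 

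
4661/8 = 582 + 5/8= 582.62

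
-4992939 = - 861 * 5799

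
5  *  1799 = 8995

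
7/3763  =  7/3763 = 0.00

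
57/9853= 57/9853 = 0.01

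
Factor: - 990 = -2^1*3^2*5^1*11^1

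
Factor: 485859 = 3^1*11^1*14723^1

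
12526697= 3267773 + 9258924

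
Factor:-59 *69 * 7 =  - 28497 = - 3^1*7^1*23^1* 59^1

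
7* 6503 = 45521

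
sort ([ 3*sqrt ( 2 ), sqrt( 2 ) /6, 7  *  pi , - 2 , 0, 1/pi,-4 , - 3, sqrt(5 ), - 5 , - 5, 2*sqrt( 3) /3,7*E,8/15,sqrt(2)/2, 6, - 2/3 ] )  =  [-5,-5, - 4 ,-3,-2, - 2/3,0,  sqrt(2)/6,  1/pi , 8/15, sqrt(2)/2,  2*sqrt( 3)/3, sqrt(5), 3*sqrt( 2), 6, 7*E, 7*pi] 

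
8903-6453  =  2450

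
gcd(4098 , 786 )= 6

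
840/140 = 6=6.00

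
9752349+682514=10434863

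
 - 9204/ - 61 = 150  +  54/61 = 150.89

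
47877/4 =11969 + 1/4 =11969.25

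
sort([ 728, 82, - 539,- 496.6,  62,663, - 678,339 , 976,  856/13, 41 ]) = [ - 678 , - 539  , - 496.6,  41,62, 856/13, 82, 339, 663 , 728, 976] 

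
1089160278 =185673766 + 903486512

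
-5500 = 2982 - 8482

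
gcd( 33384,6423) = 3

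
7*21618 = 151326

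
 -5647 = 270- 5917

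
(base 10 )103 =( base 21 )4j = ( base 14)75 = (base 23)4B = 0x67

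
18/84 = 3/14  =  0.21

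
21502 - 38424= -16922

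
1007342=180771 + 826571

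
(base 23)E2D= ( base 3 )101020111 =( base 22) F97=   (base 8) 16451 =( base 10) 7465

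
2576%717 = 425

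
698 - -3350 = 4048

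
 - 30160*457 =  - 13783120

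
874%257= 103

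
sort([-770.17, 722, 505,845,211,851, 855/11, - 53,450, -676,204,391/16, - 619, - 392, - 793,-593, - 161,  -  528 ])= [ - 793,-770.17, - 676,  -  619,-593, - 528, - 392, - 161, - 53, 391/16,855/11  ,  204, 211, 450,505,722,845,851 ]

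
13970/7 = 1995  +  5/7  =  1995.71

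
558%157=87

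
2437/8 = 304 + 5/8 = 304.62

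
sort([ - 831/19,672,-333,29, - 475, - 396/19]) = [ - 475, - 333,  -  831/19, - 396/19,29, 672]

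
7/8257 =7/8257 = 0.00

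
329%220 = 109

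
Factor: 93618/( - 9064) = - 46809/4532  =  -2^( - 2)*3^2*7^1*11^ ( - 1 )*103^( - 1)*743^1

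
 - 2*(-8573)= 17146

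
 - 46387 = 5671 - 52058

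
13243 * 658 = 8713894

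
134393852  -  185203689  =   - 50809837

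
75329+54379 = 129708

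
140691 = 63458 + 77233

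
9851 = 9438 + 413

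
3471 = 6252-2781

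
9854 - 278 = 9576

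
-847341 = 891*(-951 ) 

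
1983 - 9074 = - 7091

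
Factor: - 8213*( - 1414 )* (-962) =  - 11171881084=- 2^2*7^1*13^1*37^1*43^1*101^1*191^1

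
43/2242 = 43/2242 = 0.02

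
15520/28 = 3880/7 = 554.29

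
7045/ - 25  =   - 282+1/5  =  - 281.80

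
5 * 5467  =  27335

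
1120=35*32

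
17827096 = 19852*898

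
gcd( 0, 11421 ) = 11421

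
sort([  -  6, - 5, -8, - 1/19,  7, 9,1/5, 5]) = [ - 8, - 6, - 5, - 1/19,1/5, 5, 7, 9 ]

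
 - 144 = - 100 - 44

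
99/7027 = 99/7027 =0.01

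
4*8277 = 33108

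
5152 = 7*736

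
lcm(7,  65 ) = 455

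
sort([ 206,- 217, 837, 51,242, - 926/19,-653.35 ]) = [ - 653.35,-217, - 926/19, 51,206, 242,837 ] 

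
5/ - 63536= - 1  +  63531/63536 = - 0.00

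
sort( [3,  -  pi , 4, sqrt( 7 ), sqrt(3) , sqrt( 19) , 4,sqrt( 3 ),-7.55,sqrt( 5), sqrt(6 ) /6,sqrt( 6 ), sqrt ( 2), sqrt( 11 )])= [ - 7.55, - pi,sqrt( 6) /6 , sqrt ( 2 ), sqrt (3) , sqrt( 3), sqrt(5 ) , sqrt( 6 ),sqrt(7 ),3,sqrt(  11),4 , 4, sqrt(19) ] 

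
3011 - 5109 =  - 2098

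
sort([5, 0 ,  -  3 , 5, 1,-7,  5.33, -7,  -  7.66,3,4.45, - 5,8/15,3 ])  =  [ - 7.66, - 7, - 7,  -  5 , - 3,0, 8/15 , 1, 3,3, 4.45,  5,  5,5.33]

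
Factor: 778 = 2^1*389^1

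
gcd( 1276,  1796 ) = 4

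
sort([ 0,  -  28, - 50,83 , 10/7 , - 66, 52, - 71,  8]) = [ - 71 ,-66, - 50, - 28 , 0 , 10/7 , 8,52 , 83 ]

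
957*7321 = 7006197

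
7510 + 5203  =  12713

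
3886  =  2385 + 1501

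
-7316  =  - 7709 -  - 393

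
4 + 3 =7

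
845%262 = 59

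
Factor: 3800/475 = 8 = 2^3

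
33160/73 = 33160/73 = 454.25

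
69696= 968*72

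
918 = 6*153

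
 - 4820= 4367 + -9187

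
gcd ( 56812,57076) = 4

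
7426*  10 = 74260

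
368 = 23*16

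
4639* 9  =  41751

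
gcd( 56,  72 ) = 8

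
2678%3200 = 2678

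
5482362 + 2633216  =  8115578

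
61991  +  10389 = 72380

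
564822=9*62758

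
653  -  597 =56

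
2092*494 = 1033448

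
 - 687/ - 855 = 229/285 = 0.80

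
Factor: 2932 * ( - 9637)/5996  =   - 23^1 * 419^1*733^1*1499^ ( - 1)=- 7063921/1499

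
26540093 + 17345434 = 43885527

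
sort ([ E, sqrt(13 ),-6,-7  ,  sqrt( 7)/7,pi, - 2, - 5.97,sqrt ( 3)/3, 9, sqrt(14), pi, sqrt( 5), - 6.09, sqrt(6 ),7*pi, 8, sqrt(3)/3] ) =[  -  7,  -  6.09, - 6,  -  5.97,  -  2,sqrt( 7 ) /7, sqrt (3 ) /3,sqrt( 3)/3, sqrt(5),sqrt( 6), E, pi, pi,sqrt(13 ),sqrt (14 ), 8, 9, 7*pi ] 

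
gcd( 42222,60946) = 62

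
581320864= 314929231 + 266391633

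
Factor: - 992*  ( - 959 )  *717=2^5*3^1*7^1 * 31^1* 137^1*239^1 =682102176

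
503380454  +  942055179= 1445435633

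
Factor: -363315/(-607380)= 457/764 = 2^(- 2)*191^( - 1 ) * 457^1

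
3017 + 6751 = 9768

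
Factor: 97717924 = 2^2*41^1*59^1*10099^1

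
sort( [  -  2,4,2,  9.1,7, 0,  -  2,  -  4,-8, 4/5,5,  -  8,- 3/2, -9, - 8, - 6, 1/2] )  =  [ - 9 ,  -  8,- 8, - 8, - 6,- 4, - 2,  -  2, - 3/2,  0, 1/2,4/5,  2,4  ,  5,7, 9.1] 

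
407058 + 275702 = 682760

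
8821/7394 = 1 + 1427/7394 = 1.19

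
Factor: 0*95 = 0 = 0^1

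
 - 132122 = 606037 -738159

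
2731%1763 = 968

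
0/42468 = 0= 0.00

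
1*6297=6297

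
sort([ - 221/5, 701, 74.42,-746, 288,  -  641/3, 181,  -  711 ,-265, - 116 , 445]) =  [ - 746 , - 711, - 265,  -  641/3, - 116, - 221/5,74.42, 181, 288, 445, 701 ] 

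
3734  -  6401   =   - 2667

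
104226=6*17371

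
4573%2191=191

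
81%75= 6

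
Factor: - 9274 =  - 2^1*4637^1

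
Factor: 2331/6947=3^2*7^1*37^1*6947^( - 1)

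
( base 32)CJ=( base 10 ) 403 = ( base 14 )20b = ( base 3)112221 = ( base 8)623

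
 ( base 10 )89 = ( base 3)10022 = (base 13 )6B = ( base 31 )2r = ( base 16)59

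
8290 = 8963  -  673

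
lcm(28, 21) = 84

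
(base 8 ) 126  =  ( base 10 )86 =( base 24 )3E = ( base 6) 222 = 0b1010110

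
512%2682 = 512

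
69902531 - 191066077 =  - 121163546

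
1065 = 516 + 549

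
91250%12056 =6858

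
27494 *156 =4289064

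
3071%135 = 101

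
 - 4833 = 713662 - 718495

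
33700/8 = 8425/2 = 4212.50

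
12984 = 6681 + 6303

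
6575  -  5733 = 842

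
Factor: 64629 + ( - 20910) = 3^1*  13^1*19^1*59^1 = 43719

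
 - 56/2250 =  - 28/1125= -  0.02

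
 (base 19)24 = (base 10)42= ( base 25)1H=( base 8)52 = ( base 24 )1I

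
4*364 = 1456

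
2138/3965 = 2138/3965 = 0.54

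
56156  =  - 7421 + 63577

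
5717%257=63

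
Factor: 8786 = 2^1*23^1*191^1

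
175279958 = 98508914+76771044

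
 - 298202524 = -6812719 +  - 291389805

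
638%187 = 77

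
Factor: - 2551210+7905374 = 5354164 = 2^2* 83^1*16127^1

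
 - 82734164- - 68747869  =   - 13986295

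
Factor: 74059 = 31^1*2389^1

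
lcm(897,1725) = 22425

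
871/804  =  13/12 = 1.08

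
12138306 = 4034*3009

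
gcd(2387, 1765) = 1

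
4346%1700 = 946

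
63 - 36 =27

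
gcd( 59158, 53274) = 2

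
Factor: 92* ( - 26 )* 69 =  - 165048 = - 2^3 * 3^1 * 13^1*23^2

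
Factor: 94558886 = 2^1*47279443^1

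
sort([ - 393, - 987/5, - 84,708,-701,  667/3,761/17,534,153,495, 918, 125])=[ - 701,  -  393,  -  987/5, - 84, 761/17, 125,153, 667/3,495,534,708,918 ] 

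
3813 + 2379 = 6192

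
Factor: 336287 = 7^2 * 6863^1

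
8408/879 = 9 + 497/879 = 9.57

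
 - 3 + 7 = 4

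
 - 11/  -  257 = 11/257  =  0.04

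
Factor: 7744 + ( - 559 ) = 3^1*5^1*479^1=7185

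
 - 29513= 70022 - 99535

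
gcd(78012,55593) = 9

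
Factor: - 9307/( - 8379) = 3^( - 2)*7^(-2)*19^( - 1)*41^1*227^1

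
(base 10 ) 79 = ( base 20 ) 3j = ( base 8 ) 117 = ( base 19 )43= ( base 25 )34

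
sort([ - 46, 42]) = [  -  46,42 ] 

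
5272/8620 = 1318/2155 = 0.61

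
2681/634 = 2681/634= 4.23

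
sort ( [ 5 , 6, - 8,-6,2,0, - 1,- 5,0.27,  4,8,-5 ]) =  [-8,-6, - 5,-5, - 1,0, 0.27, 2,4,5,6 , 8 ]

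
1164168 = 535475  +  628693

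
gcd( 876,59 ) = 1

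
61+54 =115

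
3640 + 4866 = 8506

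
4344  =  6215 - 1871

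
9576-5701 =3875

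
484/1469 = 484/1469 = 0.33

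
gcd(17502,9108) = 6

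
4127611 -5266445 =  - 1138834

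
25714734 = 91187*282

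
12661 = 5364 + 7297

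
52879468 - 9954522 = 42924946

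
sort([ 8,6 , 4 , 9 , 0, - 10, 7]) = [-10 , 0 , 4, 6,7, 8,9] 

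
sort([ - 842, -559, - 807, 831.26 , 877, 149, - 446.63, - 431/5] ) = [ - 842,- 807, - 559, - 446.63,- 431/5, 149, 831.26 , 877]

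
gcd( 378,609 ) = 21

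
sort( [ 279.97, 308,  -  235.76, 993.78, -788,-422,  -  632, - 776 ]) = [ - 788 , - 776, - 632,- 422 , -235.76,279.97, 308, 993.78 ] 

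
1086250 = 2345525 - 1259275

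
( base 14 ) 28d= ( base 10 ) 517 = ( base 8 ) 1005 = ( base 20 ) 15H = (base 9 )634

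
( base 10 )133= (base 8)205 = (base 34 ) 3v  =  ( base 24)5D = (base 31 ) 49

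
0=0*459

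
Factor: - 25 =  - 5^2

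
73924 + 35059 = 108983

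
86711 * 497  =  43095367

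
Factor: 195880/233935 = 664/793=2^3*13^( - 1 ) * 61^( - 1)*  83^1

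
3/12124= 3/12124 = 0.00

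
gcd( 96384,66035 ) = 1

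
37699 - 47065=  - 9366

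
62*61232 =3796384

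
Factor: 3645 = 3^6 * 5^1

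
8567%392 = 335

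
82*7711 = 632302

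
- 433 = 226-659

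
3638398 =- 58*( - 62731)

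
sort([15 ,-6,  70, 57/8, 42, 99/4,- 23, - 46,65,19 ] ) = [ - 46,  -  23, - 6, 57/8 , 15 , 19,99/4,42, 65, 70] 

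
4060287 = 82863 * 49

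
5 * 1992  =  9960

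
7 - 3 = 4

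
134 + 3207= 3341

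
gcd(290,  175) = 5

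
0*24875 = 0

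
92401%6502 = 1373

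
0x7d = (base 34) 3n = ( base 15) 85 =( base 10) 125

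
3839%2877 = 962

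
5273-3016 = 2257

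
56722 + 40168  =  96890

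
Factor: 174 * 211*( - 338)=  - 12409332  =  - 2^2* 3^1*13^2*29^1 *211^1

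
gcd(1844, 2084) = 4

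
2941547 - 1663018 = 1278529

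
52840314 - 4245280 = 48595034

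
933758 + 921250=1855008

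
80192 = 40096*2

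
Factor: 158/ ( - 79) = - 2^1 =- 2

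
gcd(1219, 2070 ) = 23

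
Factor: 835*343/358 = 2^( - 1)*5^1*7^3*167^1*179^(  -  1 )=286405/358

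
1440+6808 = 8248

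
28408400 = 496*57275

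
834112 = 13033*64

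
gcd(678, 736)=2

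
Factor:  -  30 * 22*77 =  -50820 = -2^2 * 3^1 * 5^1*7^1*11^2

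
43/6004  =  43/6004 = 0.01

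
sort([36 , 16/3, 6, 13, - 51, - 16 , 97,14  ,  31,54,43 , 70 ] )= [ - 51,-16,16/3,6,  13,14,31,36,43, 54,  70,  97]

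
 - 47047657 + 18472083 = - 28575574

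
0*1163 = 0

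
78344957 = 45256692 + 33088265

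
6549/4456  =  1 + 2093/4456 = 1.47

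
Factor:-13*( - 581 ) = 7553= 7^1*13^1 *83^1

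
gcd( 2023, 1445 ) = 289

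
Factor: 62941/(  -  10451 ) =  - 7^( - 1)*113^1* 557^1*1493^(-1 ) 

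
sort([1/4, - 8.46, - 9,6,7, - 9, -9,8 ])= [ - 9,  -  9, - 9, - 8.46,1/4,6, 7, 8]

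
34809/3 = 11603 =11603.00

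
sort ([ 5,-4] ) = [-4, 5 ]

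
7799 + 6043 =13842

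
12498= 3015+9483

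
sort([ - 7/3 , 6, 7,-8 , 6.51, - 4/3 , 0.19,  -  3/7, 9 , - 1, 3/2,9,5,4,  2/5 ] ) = [  -  8, - 7/3, - 4/3, - 1,-3/7,0.19,2/5, 3/2 , 4 , 5, 6,6.51,7,  9 , 9 ] 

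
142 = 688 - 546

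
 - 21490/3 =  - 21490/3 = - 7163.33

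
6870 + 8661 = 15531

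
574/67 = 8 + 38/67 = 8.57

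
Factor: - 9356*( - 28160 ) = 2^11*  5^1 *11^1*2339^1  =  263464960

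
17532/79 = 17532/79 =221.92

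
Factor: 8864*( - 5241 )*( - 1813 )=84225134112 = 2^5*3^1 * 7^2*37^1*277^1*1747^1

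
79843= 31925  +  47918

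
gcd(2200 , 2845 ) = 5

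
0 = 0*86746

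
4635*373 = 1728855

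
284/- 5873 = - 1+5589/5873 = - 0.05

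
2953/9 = 328 + 1/9 = 328.11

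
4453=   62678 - 58225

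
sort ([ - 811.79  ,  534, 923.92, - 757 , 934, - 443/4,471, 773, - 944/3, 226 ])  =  [ - 811.79, -757,- 944/3, - 443/4, 226,  471, 534, 773,  923.92,934]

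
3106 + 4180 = 7286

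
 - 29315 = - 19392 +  - 9923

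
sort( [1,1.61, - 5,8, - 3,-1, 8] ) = [  -  5, -3,-1, 1, 1.61,8,8 ] 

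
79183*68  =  5384444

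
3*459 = 1377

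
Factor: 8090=2^1*5^1*809^1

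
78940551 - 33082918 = 45857633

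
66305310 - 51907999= 14397311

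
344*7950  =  2734800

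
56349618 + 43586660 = 99936278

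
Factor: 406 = 2^1*7^1*29^1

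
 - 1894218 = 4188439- 6082657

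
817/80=10+ 17/80  =  10.21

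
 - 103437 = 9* ( - 11493) 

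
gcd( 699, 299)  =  1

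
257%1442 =257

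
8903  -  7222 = 1681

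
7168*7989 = 57265152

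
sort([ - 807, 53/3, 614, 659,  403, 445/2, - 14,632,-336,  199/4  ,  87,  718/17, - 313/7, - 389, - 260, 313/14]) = [-807, - 389, - 336,-260, - 313/7, - 14,53/3, 313/14, 718/17,199/4,  87 , 445/2 , 403, 614,632, 659] 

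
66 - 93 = -27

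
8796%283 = 23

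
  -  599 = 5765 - 6364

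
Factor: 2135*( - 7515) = -3^2*5^2*7^1*61^1*167^1= - 16044525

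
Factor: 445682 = 2^1*222841^1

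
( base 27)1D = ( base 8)50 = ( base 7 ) 55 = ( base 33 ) 17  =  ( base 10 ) 40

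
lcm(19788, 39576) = 39576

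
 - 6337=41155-47492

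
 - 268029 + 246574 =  - 21455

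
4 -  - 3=7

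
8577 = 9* 953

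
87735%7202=1311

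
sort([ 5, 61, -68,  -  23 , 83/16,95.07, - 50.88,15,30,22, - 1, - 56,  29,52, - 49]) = [-68, - 56,-50.88,-49, - 23, - 1,5, 83/16,15,22,29,30,52, 61, 95.07] 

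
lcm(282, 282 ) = 282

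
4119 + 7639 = 11758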